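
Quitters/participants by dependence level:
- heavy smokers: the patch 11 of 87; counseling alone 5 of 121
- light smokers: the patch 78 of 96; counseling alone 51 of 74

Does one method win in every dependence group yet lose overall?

Heavy smokers: the patch 11/87 = 12.6%, counseling alone 5/121 = 4.1% → the patch
Light smokers: the patch 78/96 = 81.2%, counseling alone 51/74 = 68.9% → the patch
Overall: the patch 89/183 = 48.6%, counseling alone 56/195 = 28.7% → the patch
The patch wins overall and in every dependence group — no reversal.

No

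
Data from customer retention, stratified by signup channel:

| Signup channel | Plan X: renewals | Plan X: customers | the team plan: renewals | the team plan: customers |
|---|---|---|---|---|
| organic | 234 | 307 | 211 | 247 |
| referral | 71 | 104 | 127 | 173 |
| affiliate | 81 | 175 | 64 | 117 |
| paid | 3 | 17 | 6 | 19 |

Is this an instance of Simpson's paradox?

Organic: Plan X 234/307 = 76.2%, the team plan 211/247 = 85.4% → the team plan
Referral: Plan X 71/104 = 68.3%, the team plan 127/173 = 73.4% → the team plan
Affiliate: Plan X 81/175 = 46.3%, the team plan 64/117 = 54.7% → the team plan
Paid: Plan X 3/17 = 17.6%, the team plan 6/19 = 31.6% → the team plan
Overall: Plan X 389/603 = 64.5%, the team plan 408/556 = 73.4% → the team plan
The team plan wins overall and in every signup group — no reversal.

No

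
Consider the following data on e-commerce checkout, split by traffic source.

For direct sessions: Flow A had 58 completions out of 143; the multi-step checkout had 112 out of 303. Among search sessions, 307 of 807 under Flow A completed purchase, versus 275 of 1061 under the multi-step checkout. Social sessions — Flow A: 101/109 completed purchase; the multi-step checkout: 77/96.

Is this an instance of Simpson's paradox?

No

Direct: Flow A 58/143 = 40.6%, the multi-step checkout 112/303 = 37.0% → Flow A
Search: Flow A 307/807 = 38.0%, the multi-step checkout 275/1061 = 25.9% → Flow A
Social: Flow A 101/109 = 92.7%, the multi-step checkout 77/96 = 80.2% → Flow A
Overall: Flow A 466/1059 = 44.0%, the multi-step checkout 464/1460 = 31.8% → Flow A
Flow A wins overall and in every traffic group — no reversal.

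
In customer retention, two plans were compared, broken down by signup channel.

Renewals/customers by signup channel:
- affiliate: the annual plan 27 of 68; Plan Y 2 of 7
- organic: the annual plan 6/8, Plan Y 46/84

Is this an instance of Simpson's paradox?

Affiliate: the annual plan 27/68 = 39.7%, Plan Y 2/7 = 28.6% → the annual plan
Organic: the annual plan 6/8 = 75.0%, Plan Y 46/84 = 54.8% → the annual plan
Overall: the annual plan 33/76 = 43.4%, Plan Y 48/91 = 52.7% → Plan Y
The annual plan wins each signup group but Plan Y wins overall — the comparison reverses. The annual plan's customers skew toward affiliate, which has a lower base rate.

Yes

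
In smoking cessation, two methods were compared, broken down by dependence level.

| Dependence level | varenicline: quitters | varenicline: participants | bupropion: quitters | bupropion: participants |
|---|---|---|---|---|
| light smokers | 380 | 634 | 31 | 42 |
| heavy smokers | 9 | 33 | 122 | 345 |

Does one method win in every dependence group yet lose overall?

Yes

Light smokers: varenicline 380/634 = 59.9%, bupropion 31/42 = 73.8% → bupropion
Heavy smokers: varenicline 9/33 = 27.3%, bupropion 122/345 = 35.4% → bupropion
Overall: varenicline 389/667 = 58.3%, bupropion 153/387 = 39.5% → varenicline
Bupropion wins each dependence group but varenicline wins overall — the comparison reverses. Bupropion's participants skew toward heavy smokers, which has a lower base rate.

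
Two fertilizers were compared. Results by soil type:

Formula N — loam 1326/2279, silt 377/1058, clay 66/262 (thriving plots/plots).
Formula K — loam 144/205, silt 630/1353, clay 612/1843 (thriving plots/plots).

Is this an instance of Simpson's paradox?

Loam: Formula N 1326/2279 = 58.2%, Formula K 144/205 = 70.2% → Formula K
Silt: Formula N 377/1058 = 35.6%, Formula K 630/1353 = 46.6% → Formula K
Clay: Formula N 66/262 = 25.2%, Formula K 612/1843 = 33.2% → Formula K
Overall: Formula N 1769/3599 = 49.2%, Formula K 1386/3401 = 40.8% → Formula N
Formula K wins each soil group but Formula N wins overall — the comparison reverses. Formula K's plots skew toward clay, which has a lower base rate.

Yes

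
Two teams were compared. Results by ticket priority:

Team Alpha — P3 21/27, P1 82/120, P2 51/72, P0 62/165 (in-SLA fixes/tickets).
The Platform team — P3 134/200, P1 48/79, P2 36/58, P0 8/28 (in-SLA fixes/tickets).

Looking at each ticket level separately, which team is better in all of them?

P3: Team Alpha 21/27 = 77.8%, the Platform team 134/200 = 67.0% → Team Alpha
P1: Team Alpha 82/120 = 68.3%, the Platform team 48/79 = 60.8% → Team Alpha
P2: Team Alpha 51/72 = 70.8%, the Platform team 36/58 = 62.1% → Team Alpha
P0: Team Alpha 62/165 = 37.6%, the Platform team 8/28 = 28.6% → Team Alpha
Team Alpha has the higher rate in all 4 groups.

Team Alpha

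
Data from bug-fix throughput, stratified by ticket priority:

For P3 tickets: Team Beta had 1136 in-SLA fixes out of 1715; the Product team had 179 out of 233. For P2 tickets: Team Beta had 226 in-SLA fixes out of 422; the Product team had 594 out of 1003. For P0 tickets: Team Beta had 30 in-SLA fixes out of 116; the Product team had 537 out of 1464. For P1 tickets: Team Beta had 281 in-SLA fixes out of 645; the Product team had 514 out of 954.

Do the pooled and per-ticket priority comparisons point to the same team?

P3: Team Beta 1136/1715 = 66.2%, the Product team 179/233 = 76.8% → the Product team
P2: Team Beta 226/422 = 53.6%, the Product team 594/1003 = 59.2% → the Product team
P0: Team Beta 30/116 = 25.9%, the Product team 537/1464 = 36.7% → the Product team
P1: Team Beta 281/645 = 43.6%, the Product team 514/954 = 53.9% → the Product team
Overall: Team Beta 1673/2898 = 57.7%, the Product team 1824/3654 = 49.9% → Team Beta
The Product team wins each ticket group but Team Beta wins overall — the comparison reverses. The Product team's tickets skew toward P0, which has a lower base rate.

No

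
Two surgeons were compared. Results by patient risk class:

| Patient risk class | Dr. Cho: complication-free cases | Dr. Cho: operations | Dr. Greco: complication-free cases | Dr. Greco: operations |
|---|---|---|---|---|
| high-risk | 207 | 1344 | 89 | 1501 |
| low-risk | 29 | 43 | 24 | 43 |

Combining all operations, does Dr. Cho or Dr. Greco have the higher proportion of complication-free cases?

High-risk: Dr. Cho 207/1344 = 15.4%, Dr. Greco 89/1501 = 5.9% → Dr. Cho
Low-risk: Dr. Cho 29/43 = 67.4%, Dr. Greco 24/43 = 55.8% → Dr. Cho
Overall: Dr. Cho 236/1387 = 17.0%, Dr. Greco 113/1544 = 7.3% → Dr. Cho

Dr. Cho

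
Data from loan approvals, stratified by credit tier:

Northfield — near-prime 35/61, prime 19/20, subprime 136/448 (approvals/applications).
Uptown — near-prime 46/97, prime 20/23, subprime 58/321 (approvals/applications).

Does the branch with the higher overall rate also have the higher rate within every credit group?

Near-prime: Northfield 35/61 = 57.4%, Uptown 46/97 = 47.4% → Northfield
Prime: Northfield 19/20 = 95.0%, Uptown 20/23 = 87.0% → Northfield
Subprime: Northfield 136/448 = 30.4%, Uptown 58/321 = 18.1% → Northfield
Overall: Northfield 190/529 = 35.9%, Uptown 124/441 = 28.1% → Northfield
Northfield wins overall and in every credit group — no reversal.

Yes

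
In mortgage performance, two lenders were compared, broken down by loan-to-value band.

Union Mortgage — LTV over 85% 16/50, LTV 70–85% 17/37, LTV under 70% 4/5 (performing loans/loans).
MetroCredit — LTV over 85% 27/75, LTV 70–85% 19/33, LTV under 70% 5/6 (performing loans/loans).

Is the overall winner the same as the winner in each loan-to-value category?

LTV over 85%: Union Mortgage 16/50 = 32.0%, MetroCredit 27/75 = 36.0% → MetroCredit
LTV 70–85%: Union Mortgage 17/37 = 45.9%, MetroCredit 19/33 = 57.6% → MetroCredit
LTV under 70%: Union Mortgage 4/5 = 80.0%, MetroCredit 5/6 = 83.3% → MetroCredit
Overall: Union Mortgage 37/92 = 40.2%, MetroCredit 51/114 = 44.7% → MetroCredit
MetroCredit wins overall and in every loan-to-value group — no reversal.

Yes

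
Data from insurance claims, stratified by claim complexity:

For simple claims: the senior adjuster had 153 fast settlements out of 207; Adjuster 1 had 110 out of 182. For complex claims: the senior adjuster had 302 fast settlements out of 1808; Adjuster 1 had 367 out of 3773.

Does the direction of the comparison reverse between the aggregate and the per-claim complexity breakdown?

No

Simple: the senior adjuster 153/207 = 73.9%, Adjuster 1 110/182 = 60.4% → the senior adjuster
Complex: the senior adjuster 302/1808 = 16.7%, Adjuster 1 367/3773 = 9.7% → the senior adjuster
Overall: the senior adjuster 455/2015 = 22.6%, Adjuster 1 477/3955 = 12.1% → the senior adjuster
The senior adjuster wins overall and in every claim group — no reversal.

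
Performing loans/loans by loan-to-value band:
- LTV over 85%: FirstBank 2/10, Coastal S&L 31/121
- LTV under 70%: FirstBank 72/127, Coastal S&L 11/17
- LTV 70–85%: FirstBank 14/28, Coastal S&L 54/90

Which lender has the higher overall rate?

LTV over 85%: FirstBank 2/10 = 20.0%, Coastal S&L 31/121 = 25.6% → Coastal S&L
LTV under 70%: FirstBank 72/127 = 56.7%, Coastal S&L 11/17 = 64.7% → Coastal S&L
LTV 70–85%: FirstBank 14/28 = 50.0%, Coastal S&L 54/90 = 60.0% → Coastal S&L
Overall: FirstBank 88/165 = 53.3%, Coastal S&L 96/228 = 42.1% → FirstBank
(Coastal S&L wins every loan-to-value group but FirstBank wins overall — Coastal S&L's loans skew toward the low-rate LTV over 85% group.)

FirstBank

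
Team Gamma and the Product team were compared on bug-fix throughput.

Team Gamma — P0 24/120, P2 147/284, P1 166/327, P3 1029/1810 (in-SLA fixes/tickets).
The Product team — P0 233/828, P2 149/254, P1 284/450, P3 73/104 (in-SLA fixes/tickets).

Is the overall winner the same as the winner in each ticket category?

No

P0: Team Gamma 24/120 = 20.0%, the Product team 233/828 = 28.1% → the Product team
P2: Team Gamma 147/284 = 51.8%, the Product team 149/254 = 58.7% → the Product team
P1: Team Gamma 166/327 = 50.8%, the Product team 284/450 = 63.1% → the Product team
P3: Team Gamma 1029/1810 = 56.9%, the Product team 73/104 = 70.2% → the Product team
Overall: Team Gamma 1366/2541 = 53.8%, the Product team 739/1636 = 45.2% → Team Gamma
The Product team wins each ticket group but Team Gamma wins overall — the comparison reverses. The Product team's tickets skew toward P0, which has a lower base rate.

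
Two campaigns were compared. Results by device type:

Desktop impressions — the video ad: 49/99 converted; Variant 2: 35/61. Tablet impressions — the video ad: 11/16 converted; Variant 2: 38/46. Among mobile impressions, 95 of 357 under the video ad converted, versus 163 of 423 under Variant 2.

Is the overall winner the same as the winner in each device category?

Desktop: the video ad 49/99 = 49.5%, Variant 2 35/61 = 57.4% → Variant 2
Tablet: the video ad 11/16 = 68.8%, Variant 2 38/46 = 82.6% → Variant 2
Mobile: the video ad 95/357 = 26.6%, Variant 2 163/423 = 38.5% → Variant 2
Overall: the video ad 155/472 = 32.8%, Variant 2 236/530 = 44.5% → Variant 2
Variant 2 wins overall and in every device group — no reversal.

Yes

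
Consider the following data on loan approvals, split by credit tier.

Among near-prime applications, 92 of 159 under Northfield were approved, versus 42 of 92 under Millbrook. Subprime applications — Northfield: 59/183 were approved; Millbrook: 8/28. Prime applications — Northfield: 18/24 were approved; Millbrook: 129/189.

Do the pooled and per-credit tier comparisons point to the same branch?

Near-prime: Northfield 92/159 = 57.9%, Millbrook 42/92 = 45.7% → Northfield
Subprime: Northfield 59/183 = 32.2%, Millbrook 8/28 = 28.6% → Northfield
Prime: Northfield 18/24 = 75.0%, Millbrook 129/189 = 68.3% → Northfield
Overall: Northfield 169/366 = 46.2%, Millbrook 179/309 = 57.9% → Millbrook
Northfield wins each credit group but Millbrook wins overall — the comparison reverses. Northfield's applications skew toward subprime, which has a lower base rate.

No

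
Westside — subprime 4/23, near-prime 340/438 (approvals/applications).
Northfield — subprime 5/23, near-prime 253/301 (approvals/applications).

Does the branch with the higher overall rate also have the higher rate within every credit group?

Subprime: Westside 4/23 = 17.4%, Northfield 5/23 = 21.7% → Northfield
Near-prime: Westside 340/438 = 77.6%, Northfield 253/301 = 84.1% → Northfield
Overall: Westside 344/461 = 74.6%, Northfield 258/324 = 79.6% → Northfield
Northfield wins overall and in every credit group — no reversal.

Yes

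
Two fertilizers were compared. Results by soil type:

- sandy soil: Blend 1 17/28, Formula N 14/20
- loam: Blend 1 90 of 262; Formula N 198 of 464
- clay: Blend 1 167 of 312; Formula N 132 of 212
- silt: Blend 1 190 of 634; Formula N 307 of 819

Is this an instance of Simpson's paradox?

No

Sandy soil: Blend 1 17/28 = 60.7%, Formula N 14/20 = 70.0% → Formula N
Loam: Blend 1 90/262 = 34.4%, Formula N 198/464 = 42.7% → Formula N
Clay: Blend 1 167/312 = 53.5%, Formula N 132/212 = 62.3% → Formula N
Silt: Blend 1 190/634 = 30.0%, Formula N 307/819 = 37.5% → Formula N
Overall: Blend 1 464/1236 = 37.5%, Formula N 651/1515 = 43.0% → Formula N
Formula N wins overall and in every soil group — no reversal.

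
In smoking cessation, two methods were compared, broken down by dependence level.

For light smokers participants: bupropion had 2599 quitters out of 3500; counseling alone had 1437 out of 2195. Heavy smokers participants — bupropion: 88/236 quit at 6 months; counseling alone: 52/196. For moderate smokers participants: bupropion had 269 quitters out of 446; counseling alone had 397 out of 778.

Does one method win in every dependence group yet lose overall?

Light smokers: bupropion 2599/3500 = 74.3%, counseling alone 1437/2195 = 65.5% → bupropion
Heavy smokers: bupropion 88/236 = 37.3%, counseling alone 52/196 = 26.5% → bupropion
Moderate smokers: bupropion 269/446 = 60.3%, counseling alone 397/778 = 51.0% → bupropion
Overall: bupropion 2956/4182 = 70.7%, counseling alone 1886/3169 = 59.5% → bupropion
Bupropion wins overall and in every dependence group — no reversal.

No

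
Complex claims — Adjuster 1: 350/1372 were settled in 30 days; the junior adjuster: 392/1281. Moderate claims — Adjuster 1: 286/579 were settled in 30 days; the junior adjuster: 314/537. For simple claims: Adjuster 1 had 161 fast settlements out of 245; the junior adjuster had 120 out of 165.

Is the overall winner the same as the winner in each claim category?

Complex: Adjuster 1 350/1372 = 25.5%, the junior adjuster 392/1281 = 30.6% → the junior adjuster
Moderate: Adjuster 1 286/579 = 49.4%, the junior adjuster 314/537 = 58.5% → the junior adjuster
Simple: Adjuster 1 161/245 = 65.7%, the junior adjuster 120/165 = 72.7% → the junior adjuster
Overall: Adjuster 1 797/2196 = 36.3%, the junior adjuster 826/1983 = 41.7% → the junior adjuster
The junior adjuster wins overall and in every claim group — no reversal.

Yes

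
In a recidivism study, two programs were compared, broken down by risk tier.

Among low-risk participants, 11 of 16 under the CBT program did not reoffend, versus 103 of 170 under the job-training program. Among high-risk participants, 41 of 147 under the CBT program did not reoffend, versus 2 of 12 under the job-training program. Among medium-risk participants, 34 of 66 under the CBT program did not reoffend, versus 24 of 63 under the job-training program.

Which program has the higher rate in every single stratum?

Low-risk: the CBT program 11/16 = 68.8%, the job-training program 103/170 = 60.6% → the CBT program
High-risk: the CBT program 41/147 = 27.9%, the job-training program 2/12 = 16.7% → the CBT program
Medium-risk: the CBT program 34/66 = 51.5%, the job-training program 24/63 = 38.1% → the CBT program
The CBT program has the higher rate in all 3 groups.

the CBT program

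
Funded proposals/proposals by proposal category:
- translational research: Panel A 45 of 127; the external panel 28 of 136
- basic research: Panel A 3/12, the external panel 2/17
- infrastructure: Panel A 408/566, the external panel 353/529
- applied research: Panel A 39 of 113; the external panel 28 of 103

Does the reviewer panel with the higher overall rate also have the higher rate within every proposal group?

Translational research: Panel A 45/127 = 35.4%, the external panel 28/136 = 20.6% → Panel A
Basic research: Panel A 3/12 = 25.0%, the external panel 2/17 = 11.8% → Panel A
Infrastructure: Panel A 408/566 = 72.1%, the external panel 353/529 = 66.7% → Panel A
Applied research: Panel A 39/113 = 34.5%, the external panel 28/103 = 27.2% → Panel A
Overall: Panel A 495/818 = 60.5%, the external panel 411/785 = 52.4% → Panel A
Panel A wins overall and in every proposal group — no reversal.

Yes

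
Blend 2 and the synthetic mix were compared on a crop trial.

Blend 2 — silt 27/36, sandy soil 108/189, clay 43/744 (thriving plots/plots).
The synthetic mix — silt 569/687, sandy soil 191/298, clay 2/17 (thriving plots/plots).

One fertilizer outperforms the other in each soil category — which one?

the synthetic mix

Silt: Blend 2 27/36 = 75.0%, the synthetic mix 569/687 = 82.8% → the synthetic mix
Sandy soil: Blend 2 108/189 = 57.1%, the synthetic mix 191/298 = 64.1% → the synthetic mix
Clay: Blend 2 43/744 = 5.8%, the synthetic mix 2/17 = 11.8% → the synthetic mix
The synthetic mix has the higher rate in all 3 groups.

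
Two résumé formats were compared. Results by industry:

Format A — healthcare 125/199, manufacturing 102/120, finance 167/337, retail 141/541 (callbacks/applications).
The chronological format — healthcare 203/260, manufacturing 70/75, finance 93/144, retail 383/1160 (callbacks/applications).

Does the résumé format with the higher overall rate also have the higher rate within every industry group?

Healthcare: Format A 125/199 = 62.8%, the chronological format 203/260 = 78.1% → the chronological format
Manufacturing: Format A 102/120 = 85.0%, the chronological format 70/75 = 93.3% → the chronological format
Finance: Format A 167/337 = 49.6%, the chronological format 93/144 = 64.6% → the chronological format
Retail: Format A 141/541 = 26.1%, the chronological format 383/1160 = 33.0% → the chronological format
Overall: Format A 535/1197 = 44.7%, the chronological format 749/1639 = 45.7% → the chronological format
The chronological format wins overall and in every industry group — no reversal.

Yes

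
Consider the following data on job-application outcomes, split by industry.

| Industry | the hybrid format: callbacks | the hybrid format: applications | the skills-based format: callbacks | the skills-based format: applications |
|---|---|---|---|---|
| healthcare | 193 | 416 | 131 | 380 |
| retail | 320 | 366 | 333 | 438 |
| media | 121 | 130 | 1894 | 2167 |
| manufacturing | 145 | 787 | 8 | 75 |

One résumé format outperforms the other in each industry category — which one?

Healthcare: the hybrid format 193/416 = 46.4%, the skills-based format 131/380 = 34.5% → the hybrid format
Retail: the hybrid format 320/366 = 87.4%, the skills-based format 333/438 = 76.0% → the hybrid format
Media: the hybrid format 121/130 = 93.1%, the skills-based format 1894/2167 = 87.4% → the hybrid format
Manufacturing: the hybrid format 145/787 = 18.4%, the skills-based format 8/75 = 10.7% → the hybrid format
The hybrid format has the higher rate in all 4 groups.

the hybrid format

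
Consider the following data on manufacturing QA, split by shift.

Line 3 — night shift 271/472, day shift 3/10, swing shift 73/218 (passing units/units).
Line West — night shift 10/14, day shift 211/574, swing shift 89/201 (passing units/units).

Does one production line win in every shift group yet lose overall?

Night shift: Line 3 271/472 = 57.4%, Line West 10/14 = 71.4% → Line West
Day shift: Line 3 3/10 = 30.0%, Line West 211/574 = 36.8% → Line West
Swing shift: Line 3 73/218 = 33.5%, Line West 89/201 = 44.3% → Line West
Overall: Line 3 347/700 = 49.6%, Line West 310/789 = 39.3% → Line 3
Line West wins each shift group but Line 3 wins overall — the comparison reverses. Line West's units skew toward day shift, which has a lower base rate.

Yes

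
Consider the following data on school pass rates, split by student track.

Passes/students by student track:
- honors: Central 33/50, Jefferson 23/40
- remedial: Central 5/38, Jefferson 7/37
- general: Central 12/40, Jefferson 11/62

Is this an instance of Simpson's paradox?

No

Honors: Central 33/50 = 66.0%, Jefferson 23/40 = 57.5% → Central
Remedial: Central 5/38 = 13.2%, Jefferson 7/37 = 18.9% → Jefferson
General: Central 12/40 = 30.0%, Jefferson 11/62 = 17.7% → Central
Overall: Central 50/128 = 39.1%, Jefferson 41/139 = 29.5% → Central
Neither sweeps: Central wins 2 of 3 groups, Jefferson wins 1. Central wins overall but not every group — no Simpson reversal.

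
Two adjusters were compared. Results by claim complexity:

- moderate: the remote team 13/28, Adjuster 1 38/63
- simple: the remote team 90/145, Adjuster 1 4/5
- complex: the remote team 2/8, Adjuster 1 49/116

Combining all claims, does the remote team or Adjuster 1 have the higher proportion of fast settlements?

Moderate: the remote team 13/28 = 46.4%, Adjuster 1 38/63 = 60.3% → Adjuster 1
Simple: the remote team 90/145 = 62.1%, Adjuster 1 4/5 = 80.0% → Adjuster 1
Complex: the remote team 2/8 = 25.0%, Adjuster 1 49/116 = 42.2% → Adjuster 1
Overall: the remote team 105/181 = 58.0%, Adjuster 1 91/184 = 49.5% → the remote team
(Adjuster 1 wins every claim group but the remote team wins overall — Adjuster 1's claims skew toward the low-rate complex group.)

the remote team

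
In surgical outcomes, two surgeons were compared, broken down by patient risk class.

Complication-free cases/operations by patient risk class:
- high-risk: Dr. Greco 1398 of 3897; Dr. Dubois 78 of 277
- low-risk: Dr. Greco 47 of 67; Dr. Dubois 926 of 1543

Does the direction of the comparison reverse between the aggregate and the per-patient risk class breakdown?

Yes

High-risk: Dr. Greco 1398/3897 = 35.9%, Dr. Dubois 78/277 = 28.2% → Dr. Greco
Low-risk: Dr. Greco 47/67 = 70.1%, Dr. Dubois 926/1543 = 60.0% → Dr. Greco
Overall: Dr. Greco 1445/3964 = 36.5%, Dr. Dubois 1004/1820 = 55.2% → Dr. Dubois
Dr. Greco wins each patient risk group but Dr. Dubois wins overall — the comparison reverses. Dr. Greco's operations skew toward high-risk, which has a lower base rate.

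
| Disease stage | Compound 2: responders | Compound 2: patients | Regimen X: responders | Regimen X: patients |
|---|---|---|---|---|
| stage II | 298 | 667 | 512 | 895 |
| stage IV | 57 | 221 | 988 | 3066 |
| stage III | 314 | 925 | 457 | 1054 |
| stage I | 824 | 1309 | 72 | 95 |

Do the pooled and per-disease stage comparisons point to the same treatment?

No

Stage II: Compound 2 298/667 = 44.7%, Regimen X 512/895 = 57.2% → Regimen X
Stage IV: Compound 2 57/221 = 25.8%, Regimen X 988/3066 = 32.2% → Regimen X
Stage III: Compound 2 314/925 = 33.9%, Regimen X 457/1054 = 43.4% → Regimen X
Stage I: Compound 2 824/1309 = 62.9%, Regimen X 72/95 = 75.8% → Regimen X
Overall: Compound 2 1493/3122 = 47.8%, Regimen X 2029/5110 = 39.7% → Compound 2
Regimen X wins each disease group but Compound 2 wins overall — the comparison reverses. Regimen X's patients skew toward stage IV, which has a lower base rate.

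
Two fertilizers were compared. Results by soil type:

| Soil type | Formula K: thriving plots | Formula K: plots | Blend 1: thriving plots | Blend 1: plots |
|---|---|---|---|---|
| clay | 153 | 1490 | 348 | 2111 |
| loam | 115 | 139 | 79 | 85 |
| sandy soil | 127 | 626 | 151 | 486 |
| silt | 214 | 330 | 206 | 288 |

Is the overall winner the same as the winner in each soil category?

Clay: Formula K 153/1490 = 10.3%, Blend 1 348/2111 = 16.5% → Blend 1
Loam: Formula K 115/139 = 82.7%, Blend 1 79/85 = 92.9% → Blend 1
Sandy soil: Formula K 127/626 = 20.3%, Blend 1 151/486 = 31.1% → Blend 1
Silt: Formula K 214/330 = 64.8%, Blend 1 206/288 = 71.5% → Blend 1
Overall: Formula K 609/2585 = 23.6%, Blend 1 784/2970 = 26.4% → Blend 1
Blend 1 wins overall and in every soil group — no reversal.

Yes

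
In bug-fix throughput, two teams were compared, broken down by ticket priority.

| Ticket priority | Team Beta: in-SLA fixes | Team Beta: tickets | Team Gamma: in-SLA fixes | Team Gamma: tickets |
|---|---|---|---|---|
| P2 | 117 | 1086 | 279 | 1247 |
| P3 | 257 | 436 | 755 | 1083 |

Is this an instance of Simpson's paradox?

P2: Team Beta 117/1086 = 10.8%, Team Gamma 279/1247 = 22.4% → Team Gamma
P3: Team Beta 257/436 = 58.9%, Team Gamma 755/1083 = 69.7% → Team Gamma
Overall: Team Beta 374/1522 = 24.6%, Team Gamma 1034/2330 = 44.4% → Team Gamma
Team Gamma wins overall and in every ticket group — no reversal.

No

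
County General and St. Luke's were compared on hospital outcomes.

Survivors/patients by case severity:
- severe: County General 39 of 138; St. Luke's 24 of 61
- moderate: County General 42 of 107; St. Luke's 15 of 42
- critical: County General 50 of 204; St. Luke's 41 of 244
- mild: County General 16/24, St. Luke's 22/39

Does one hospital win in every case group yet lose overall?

Severe: County General 39/138 = 28.3%, St. Luke's 24/61 = 39.3% → St. Luke's
Moderate: County General 42/107 = 39.3%, St. Luke's 15/42 = 35.7% → County General
Critical: County General 50/204 = 24.5%, St. Luke's 41/244 = 16.8% → County General
Mild: County General 16/24 = 66.7%, St. Luke's 22/39 = 56.4% → County General
Overall: County General 147/473 = 31.1%, St. Luke's 102/386 = 26.4% → County General
Neither sweeps: County General wins 3 of 4 groups, St. Luke's wins 1. County General wins overall but not every group — no Simpson reversal.

No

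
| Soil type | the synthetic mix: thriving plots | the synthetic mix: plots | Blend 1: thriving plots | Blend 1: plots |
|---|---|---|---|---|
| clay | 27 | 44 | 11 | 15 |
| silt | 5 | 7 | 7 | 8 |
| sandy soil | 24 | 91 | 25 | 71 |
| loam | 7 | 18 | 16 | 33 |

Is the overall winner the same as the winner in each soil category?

Yes

Clay: the synthetic mix 27/44 = 61.4%, Blend 1 11/15 = 73.3% → Blend 1
Silt: the synthetic mix 5/7 = 71.4%, Blend 1 7/8 = 87.5% → Blend 1
Sandy soil: the synthetic mix 24/91 = 26.4%, Blend 1 25/71 = 35.2% → Blend 1
Loam: the synthetic mix 7/18 = 38.9%, Blend 1 16/33 = 48.5% → Blend 1
Overall: the synthetic mix 63/160 = 39.4%, Blend 1 59/127 = 46.5% → Blend 1
Blend 1 wins overall and in every soil group — no reversal.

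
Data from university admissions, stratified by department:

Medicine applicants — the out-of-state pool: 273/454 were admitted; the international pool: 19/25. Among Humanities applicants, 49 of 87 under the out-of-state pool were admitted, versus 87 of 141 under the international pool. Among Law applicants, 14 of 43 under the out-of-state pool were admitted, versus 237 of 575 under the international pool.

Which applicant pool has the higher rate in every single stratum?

Medicine: the out-of-state pool 273/454 = 60.1%, the international pool 19/25 = 76.0% → the international pool
Humanities: the out-of-state pool 49/87 = 56.3%, the international pool 87/141 = 61.7% → the international pool
Law: the out-of-state pool 14/43 = 32.6%, the international pool 237/575 = 41.2% → the international pool
The international pool has the higher rate in all 3 groups.

the international pool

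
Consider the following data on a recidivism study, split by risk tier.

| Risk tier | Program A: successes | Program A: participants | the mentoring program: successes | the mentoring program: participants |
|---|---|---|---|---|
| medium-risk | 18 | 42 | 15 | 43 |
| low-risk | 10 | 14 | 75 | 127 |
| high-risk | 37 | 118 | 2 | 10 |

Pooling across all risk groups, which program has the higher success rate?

the mentoring program

Medium-risk: Program A 18/42 = 42.9%, the mentoring program 15/43 = 34.9% → Program A
Low-risk: Program A 10/14 = 71.4%, the mentoring program 75/127 = 59.1% → Program A
High-risk: Program A 37/118 = 31.4%, the mentoring program 2/10 = 20.0% → Program A
Overall: Program A 65/174 = 37.4%, the mentoring program 92/180 = 51.1% → the mentoring program
(Program A wins every risk group but the mentoring program wins overall — Program A's participants skew toward the low-rate high-risk group.)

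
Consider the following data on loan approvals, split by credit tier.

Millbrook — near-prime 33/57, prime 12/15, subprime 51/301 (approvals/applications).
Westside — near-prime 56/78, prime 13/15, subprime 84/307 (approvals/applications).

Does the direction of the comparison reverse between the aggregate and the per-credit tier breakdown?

Near-prime: Millbrook 33/57 = 57.9%, Westside 56/78 = 71.8% → Westside
Prime: Millbrook 12/15 = 80.0%, Westside 13/15 = 86.7% → Westside
Subprime: Millbrook 51/301 = 16.9%, Westside 84/307 = 27.4% → Westside
Overall: Millbrook 96/373 = 25.7%, Westside 153/400 = 38.2% → Westside
Westside wins overall and in every credit group — no reversal.

No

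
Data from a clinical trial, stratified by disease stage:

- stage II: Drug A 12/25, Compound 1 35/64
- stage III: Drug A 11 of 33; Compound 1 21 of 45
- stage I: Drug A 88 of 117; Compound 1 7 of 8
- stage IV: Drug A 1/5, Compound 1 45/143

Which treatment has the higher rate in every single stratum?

Stage II: Drug A 12/25 = 48.0%, Compound 1 35/64 = 54.7% → Compound 1
Stage III: Drug A 11/33 = 33.3%, Compound 1 21/45 = 46.7% → Compound 1
Stage I: Drug A 88/117 = 75.2%, Compound 1 7/8 = 87.5% → Compound 1
Stage IV: Drug A 1/5 = 20.0%, Compound 1 45/143 = 31.5% → Compound 1
Compound 1 has the higher rate in all 4 groups.

Compound 1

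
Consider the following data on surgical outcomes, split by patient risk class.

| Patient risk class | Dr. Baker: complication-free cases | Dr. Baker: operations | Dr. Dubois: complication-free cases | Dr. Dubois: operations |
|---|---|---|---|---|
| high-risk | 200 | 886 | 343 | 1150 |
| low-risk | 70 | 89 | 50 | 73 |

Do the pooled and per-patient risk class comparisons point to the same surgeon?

No

High-risk: Dr. Baker 200/886 = 22.6%, Dr. Dubois 343/1150 = 29.8% → Dr. Dubois
Low-risk: Dr. Baker 70/89 = 78.7%, Dr. Dubois 50/73 = 68.5% → Dr. Baker
Overall: Dr. Baker 270/975 = 27.7%, Dr. Dubois 393/1223 = 32.1% → Dr. Dubois
Neither sweeps: Dr. Baker wins 1 of 2 groups, Dr. Dubois wins 1. Dr. Dubois wins overall but not every group — no Simpson reversal.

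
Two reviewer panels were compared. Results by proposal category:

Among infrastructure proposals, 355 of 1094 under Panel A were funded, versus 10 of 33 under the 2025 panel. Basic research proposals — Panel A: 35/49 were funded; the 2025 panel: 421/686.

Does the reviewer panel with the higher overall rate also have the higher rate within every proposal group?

No

Infrastructure: Panel A 355/1094 = 32.4%, the 2025 panel 10/33 = 30.3% → Panel A
Basic research: Panel A 35/49 = 71.4%, the 2025 panel 421/686 = 61.4% → Panel A
Overall: Panel A 390/1143 = 34.1%, the 2025 panel 431/719 = 59.9% → the 2025 panel
Panel A wins each proposal group but the 2025 panel wins overall — the comparison reverses. Panel A's proposals skew toward infrastructure, which has a lower base rate.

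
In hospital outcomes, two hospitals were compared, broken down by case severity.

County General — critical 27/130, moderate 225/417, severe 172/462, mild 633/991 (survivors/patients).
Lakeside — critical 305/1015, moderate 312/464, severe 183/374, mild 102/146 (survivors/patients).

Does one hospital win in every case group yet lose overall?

Critical: County General 27/130 = 20.8%, Lakeside 305/1015 = 30.0% → Lakeside
Moderate: County General 225/417 = 54.0%, Lakeside 312/464 = 67.2% → Lakeside
Severe: County General 172/462 = 37.2%, Lakeside 183/374 = 48.9% → Lakeside
Mild: County General 633/991 = 63.9%, Lakeside 102/146 = 69.9% → Lakeside
Overall: County General 1057/2000 = 52.9%, Lakeside 902/1999 = 45.1% → County General
Lakeside wins each case group but County General wins overall — the comparison reverses. Lakeside's patients skew toward critical, which has a lower base rate.

Yes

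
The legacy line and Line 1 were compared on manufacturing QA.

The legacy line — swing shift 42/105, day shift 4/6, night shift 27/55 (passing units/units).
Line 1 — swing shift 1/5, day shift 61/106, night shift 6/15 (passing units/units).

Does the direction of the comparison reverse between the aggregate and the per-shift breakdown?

Yes

Swing shift: the legacy line 42/105 = 40.0%, Line 1 1/5 = 20.0% → the legacy line
Day shift: the legacy line 4/6 = 66.7%, Line 1 61/106 = 57.5% → the legacy line
Night shift: the legacy line 27/55 = 49.1%, Line 1 6/15 = 40.0% → the legacy line
Overall: the legacy line 73/166 = 44.0%, Line 1 68/126 = 54.0% → Line 1
The legacy line wins each shift group but Line 1 wins overall — the comparison reverses. The legacy line's units skew toward swing shift, which has a lower base rate.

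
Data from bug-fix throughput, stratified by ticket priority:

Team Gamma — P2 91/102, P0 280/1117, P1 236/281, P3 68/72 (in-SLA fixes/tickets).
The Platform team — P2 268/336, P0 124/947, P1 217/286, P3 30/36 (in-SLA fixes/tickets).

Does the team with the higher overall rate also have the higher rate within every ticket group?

Yes

P2: Team Gamma 91/102 = 89.2%, the Platform team 268/336 = 79.8% → Team Gamma
P0: Team Gamma 280/1117 = 25.1%, the Platform team 124/947 = 13.1% → Team Gamma
P1: Team Gamma 236/281 = 84.0%, the Platform team 217/286 = 75.9% → Team Gamma
P3: Team Gamma 68/72 = 94.4%, the Platform team 30/36 = 83.3% → Team Gamma
Overall: Team Gamma 675/1572 = 42.9%, the Platform team 639/1605 = 39.8% → Team Gamma
Team Gamma wins overall and in every ticket group — no reversal.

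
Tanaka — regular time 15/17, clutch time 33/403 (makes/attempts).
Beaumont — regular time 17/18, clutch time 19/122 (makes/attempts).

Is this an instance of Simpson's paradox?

Regular time: Tanaka 15/17 = 88.2%, Beaumont 17/18 = 94.4% → Beaumont
Clutch time: Tanaka 33/403 = 8.2%, Beaumont 19/122 = 15.6% → Beaumont
Overall: Tanaka 48/420 = 11.4%, Beaumont 36/140 = 25.7% → Beaumont
Beaumont wins overall and in every game group — no reversal.

No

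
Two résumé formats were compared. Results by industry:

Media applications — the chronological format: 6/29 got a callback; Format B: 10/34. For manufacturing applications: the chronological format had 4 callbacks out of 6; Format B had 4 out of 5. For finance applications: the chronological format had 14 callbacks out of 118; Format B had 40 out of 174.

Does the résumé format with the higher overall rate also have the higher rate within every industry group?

Yes

Media: the chronological format 6/29 = 20.7%, Format B 10/34 = 29.4% → Format B
Manufacturing: the chronological format 4/6 = 66.7%, Format B 4/5 = 80.0% → Format B
Finance: the chronological format 14/118 = 11.9%, Format B 40/174 = 23.0% → Format B
Overall: the chronological format 24/153 = 15.7%, Format B 54/213 = 25.4% → Format B
Format B wins overall and in every industry group — no reversal.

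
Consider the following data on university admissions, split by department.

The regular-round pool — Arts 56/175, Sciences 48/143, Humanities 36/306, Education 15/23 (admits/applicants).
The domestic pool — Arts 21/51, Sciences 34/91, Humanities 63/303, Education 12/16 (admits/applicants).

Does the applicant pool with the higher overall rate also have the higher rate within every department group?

Yes

Arts: the regular-round pool 56/175 = 32.0%, the domestic pool 21/51 = 41.2% → the domestic pool
Sciences: the regular-round pool 48/143 = 33.6%, the domestic pool 34/91 = 37.4% → the domestic pool
Humanities: the regular-round pool 36/306 = 11.8%, the domestic pool 63/303 = 20.8% → the domestic pool
Education: the regular-round pool 15/23 = 65.2%, the domestic pool 12/16 = 75.0% → the domestic pool
Overall: the regular-round pool 155/647 = 24.0%, the domestic pool 130/461 = 28.2% → the domestic pool
The domestic pool wins overall and in every department group — no reversal.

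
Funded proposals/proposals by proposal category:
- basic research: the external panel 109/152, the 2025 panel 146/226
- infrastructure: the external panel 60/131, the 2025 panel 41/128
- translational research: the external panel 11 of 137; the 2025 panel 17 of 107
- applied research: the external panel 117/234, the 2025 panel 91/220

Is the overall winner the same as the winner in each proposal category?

No

Basic research: the external panel 109/152 = 71.7%, the 2025 panel 146/226 = 64.6% → the external panel
Infrastructure: the external panel 60/131 = 45.8%, the 2025 panel 41/128 = 32.0% → the external panel
Translational research: the external panel 11/137 = 8.0%, the 2025 panel 17/107 = 15.9% → the 2025 panel
Applied research: the external panel 117/234 = 50.0%, the 2025 panel 91/220 = 41.4% → the external panel
Overall: the external panel 297/654 = 45.4%, the 2025 panel 295/681 = 43.3% → the external panel
Neither sweeps: the external panel wins 3 of 4 groups, the 2025 panel wins 1. The external panel wins overall but not every group — no Simpson reversal.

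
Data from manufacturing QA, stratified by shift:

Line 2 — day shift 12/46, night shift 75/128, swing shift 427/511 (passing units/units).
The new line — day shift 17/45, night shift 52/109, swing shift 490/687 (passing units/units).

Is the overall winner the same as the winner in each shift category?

No

Day shift: Line 2 12/46 = 26.1%, the new line 17/45 = 37.8% → the new line
Night shift: Line 2 75/128 = 58.6%, the new line 52/109 = 47.7% → Line 2
Swing shift: Line 2 427/511 = 83.6%, the new line 490/687 = 71.3% → Line 2
Overall: Line 2 514/685 = 75.0%, the new line 559/841 = 66.5% → Line 2
Neither sweeps: Line 2 wins 2 of 3 groups, the new line wins 1. Line 2 wins overall but not every group — no Simpson reversal.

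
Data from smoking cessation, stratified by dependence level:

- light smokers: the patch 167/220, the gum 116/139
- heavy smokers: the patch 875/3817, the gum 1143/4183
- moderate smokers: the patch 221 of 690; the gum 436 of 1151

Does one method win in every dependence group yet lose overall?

Light smokers: the patch 167/220 = 75.9%, the gum 116/139 = 83.5% → the gum
Heavy smokers: the patch 875/3817 = 22.9%, the gum 1143/4183 = 27.3% → the gum
Moderate smokers: the patch 221/690 = 32.0%, the gum 436/1151 = 37.9% → the gum
Overall: the patch 1263/4727 = 26.7%, the gum 1695/5473 = 31.0% → the gum
The gum wins overall and in every dependence group — no reversal.

No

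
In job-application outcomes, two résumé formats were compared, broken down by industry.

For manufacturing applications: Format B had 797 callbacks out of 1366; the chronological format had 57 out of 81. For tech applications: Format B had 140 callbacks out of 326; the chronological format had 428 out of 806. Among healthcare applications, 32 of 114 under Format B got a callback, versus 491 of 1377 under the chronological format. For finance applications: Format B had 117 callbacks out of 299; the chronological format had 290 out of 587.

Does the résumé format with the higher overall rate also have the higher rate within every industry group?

No

Manufacturing: Format B 797/1366 = 58.3%, the chronological format 57/81 = 70.4% → the chronological format
Tech: Format B 140/326 = 42.9%, the chronological format 428/806 = 53.1% → the chronological format
Healthcare: Format B 32/114 = 28.1%, the chronological format 491/1377 = 35.7% → the chronological format
Finance: Format B 117/299 = 39.1%, the chronological format 290/587 = 49.4% → the chronological format
Overall: Format B 1086/2105 = 51.6%, the chronological format 1266/2851 = 44.4% → Format B
The chronological format wins each industry group but Format B wins overall — the comparison reverses. The chronological format's applications skew toward healthcare, which has a lower base rate.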